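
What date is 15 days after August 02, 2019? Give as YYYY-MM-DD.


Start: 2019-08-02
Adding 15 days
Days remaining in August: 29
Result: 2019-08-17

2019-08-17


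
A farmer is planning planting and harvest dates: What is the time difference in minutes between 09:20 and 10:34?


Start time: 09:20 = 560 minutes from midnight
End time: 10:34 = 634 minutes from midnight
Difference: 634 - 560 = 74 minutes
That is 1 hours and 14 minutes

74


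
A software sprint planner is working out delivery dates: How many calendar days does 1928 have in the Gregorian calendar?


Year: 1928
Check leap year rules:
Divisible by 4? Yes
Divisible by 100? No
1928 is a leap year
Days: 366

366


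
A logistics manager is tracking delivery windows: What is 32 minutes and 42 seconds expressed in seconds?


Minutes: 32
Extra seconds: 42
Seconds per minute: 60
Minutes to seconds: 32 x 60 = 1920
Total: 1920 + 42 = 1962

1962


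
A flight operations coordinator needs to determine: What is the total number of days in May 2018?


Month: May
Year: 2018
May is a 31-day month
Total: 31 days

31


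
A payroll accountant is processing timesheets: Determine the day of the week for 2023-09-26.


Date: 2023-09-26
January 1, 2023 is a Sunday
Day of year: 269
Offset from Jan 1: 268 days
268 mod 7 = 2
Result: Tuesday

Tuesday


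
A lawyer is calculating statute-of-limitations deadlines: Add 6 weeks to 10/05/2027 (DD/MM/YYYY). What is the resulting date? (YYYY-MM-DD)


Start: 2027-05-10
Weeks to add: 6
Convert to days: 6 x 7 = 42 days
Add 42 days to 2027-05-10
Result: 2027-06-21

2027-06-21


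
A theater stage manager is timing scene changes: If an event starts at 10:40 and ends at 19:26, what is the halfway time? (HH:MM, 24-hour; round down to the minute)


Start time: 10:40 = 640 minutes from midnight
End time: 19:26 = 1166 minutes from midnight
Sum: 640 + 1166 = 1806
Midpoint: 1806 / 2 = 903 minutes
Convert: 903 / 60 = 15 hours, 3 minutes
Result: 15:03

15:03


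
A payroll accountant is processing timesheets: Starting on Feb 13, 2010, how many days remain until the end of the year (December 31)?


Start: February 13, 2010
End: December 31, 2010
Days left in February: 15
March: 31
April: 30
May: 31
June: 30
... plus remaining months
Sum of remaining months: 306
Total: 15 + 306 = 321

321


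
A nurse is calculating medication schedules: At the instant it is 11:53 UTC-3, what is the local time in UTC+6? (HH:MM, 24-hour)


Local time: 11:53 at UTC-3 (offset -3h)
Target zone: UTC+6 (offset 6h)
Difference: 6 - (-3) = 9 hours
Calculation: 11 + (9) = 20
Result: 20:53

20:53


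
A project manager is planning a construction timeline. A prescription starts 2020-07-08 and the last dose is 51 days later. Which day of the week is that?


Start: 2020-07-08 (Wednesday)
Step 1 - find target date: add 51 days
  2020-07-08 + 51 days = 2020-08-28
Step 2 - day of week:
  51 mod 7 = 2
  Wednesday + 2 days -> Friday
Result: Friday (2020-08-28)

Friday


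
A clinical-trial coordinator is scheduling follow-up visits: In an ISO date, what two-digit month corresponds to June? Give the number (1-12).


Calendar month order:
5. May
6. June <--
7. July
June is month number 6

6


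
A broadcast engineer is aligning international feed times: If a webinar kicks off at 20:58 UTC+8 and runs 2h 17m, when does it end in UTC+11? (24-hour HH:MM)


Start: 20:58 in UTC+8
Step 1 - add duration:
  minutes: 58 + 17 = 75 (carry 1h)
  hours: 20 + 2 + 1 = 23
  end in UTC+8: 23:15
Step 2 - convert UTC+8 -> UTC+11:
  offset difference: 11 - (8) = 3 hours
  23 + (3) = 26 -> mod 24 = 2
Result: 02:15 in UTC+11

02:15


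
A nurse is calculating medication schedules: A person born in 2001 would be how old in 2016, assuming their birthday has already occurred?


Birth year: 2001
Current year: 2016
Age = current year - birth year
Age = 2016 - 2001 = 15

15


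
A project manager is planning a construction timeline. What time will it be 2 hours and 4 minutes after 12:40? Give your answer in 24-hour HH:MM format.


Start time: 12:40
Adding: 2 hours 4 minutes
Minutes: 40 + 4 = 44
Hours: 12 + 2 + 0 = 14
Result: 14:44

14:44


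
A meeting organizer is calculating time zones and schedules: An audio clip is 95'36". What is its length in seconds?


Minutes: 95
Seconds: 36
Convert minutes to seconds: 95 x 60 = 5700
Add remaining seconds: 5700 + 36 = 5736

5736


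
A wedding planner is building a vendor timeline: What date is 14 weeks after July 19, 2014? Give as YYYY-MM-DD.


Start: 2014-07-19
Weeks to add: 14
Convert to days: 14 x 7 = 98 days
Add 98 days to 2014-07-19
Result: 2014-10-25

2014-10-25


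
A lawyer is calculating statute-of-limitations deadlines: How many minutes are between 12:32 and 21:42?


Start time: 12:32 = 752 minutes from midnight
End time: 21:42 = 1302 minutes from midnight
Difference: 1302 - 752 = 550 minutes
That is 9 hours and 10 minutes

550


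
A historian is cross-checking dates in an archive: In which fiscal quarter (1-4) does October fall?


Month: October (month 10)
Q1: January-March (months 1-3)
Q2: April-June (months 4-6)
Q3: July-September (months 7-9)
Q4: October-December (months 10-12)
Month 10 falls in Q4

4


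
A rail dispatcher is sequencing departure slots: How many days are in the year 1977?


Year: 1977
Check leap year rules:
Divisible by 4? No
1977 is not a leap year
Days: 365

365


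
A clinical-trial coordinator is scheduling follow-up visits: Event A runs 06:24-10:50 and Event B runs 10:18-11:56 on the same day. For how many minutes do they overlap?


Interval A: [384, 650] minutes from midnight
Interval B: [618, 716] minutes from midnight
Overlap start = max(384, 618) = 618
Overlap end = min(650, 716) = 650
Overlap = 650 - 618 = 32 minutes

32


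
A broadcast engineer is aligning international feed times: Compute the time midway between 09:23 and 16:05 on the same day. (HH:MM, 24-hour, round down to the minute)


Start time: 09:23 = 563 minutes from midnight
End time: 16:05 = 965 minutes from midnight
Sum: 563 + 965 = 1528
Midpoint: 1528 / 2 = 764 minutes
Convert: 764 / 60 = 12 hours, 44 minutes
Result: 12:44

12:44


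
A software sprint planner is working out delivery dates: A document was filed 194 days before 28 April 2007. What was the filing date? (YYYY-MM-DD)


Start: 2007-04-28
Subtracting 194 days
Days already passed in April: 28
After going back through April: 166 more days to subtract
March 2007: 31 days, 135 remaining
February 2007: 28 days, 107 remaining
January 2007: 31 days, 76 remaining
December 2006: 31 days, 45 remaining
Result: 2006-10-16

2006-10-16


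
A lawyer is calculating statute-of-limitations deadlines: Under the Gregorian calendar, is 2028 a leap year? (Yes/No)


Year: 2028
Divisible by 4? 2028 / 4 = 507.0 -> Yes
Divisible by 100? 2028 / 100 = 20.28 -> No
Divisible by 4 but not 100, so it IS a leap year

Yes


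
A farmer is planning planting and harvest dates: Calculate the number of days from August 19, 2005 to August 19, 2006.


Start date: 2005-08-19
End date: 2006-08-19
Aug 2005: +13 days
Sep 2005: +30 days
Oct 2005: +31 days
... (10 more months)
Total: 365 days

365


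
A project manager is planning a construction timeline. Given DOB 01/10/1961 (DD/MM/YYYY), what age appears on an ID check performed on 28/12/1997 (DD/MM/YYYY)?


Birth: 1961-10-01
Reference: 1997-12-28
Year difference: 1997 - 1961 = 36
Has birthday (10-01) occurred by 12-28? Yes
Age in full years: 36

36


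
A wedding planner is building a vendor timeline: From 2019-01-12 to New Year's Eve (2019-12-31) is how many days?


Start: January 12, 2019
End: December 31, 2019
Days left in January: 19
February: 28
March: 31
April: 30
May: 31
... plus remaining months
Sum of remaining months: 334
Total: 19 + 334 = 353

353


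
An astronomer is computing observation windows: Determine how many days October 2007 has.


Month: October
Year: 2007
October is a 31-day month
Total: 31 days

31


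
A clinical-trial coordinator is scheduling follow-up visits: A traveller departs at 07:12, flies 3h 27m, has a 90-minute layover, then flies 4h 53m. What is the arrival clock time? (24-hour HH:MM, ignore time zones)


Depart: 07:12
Leg 1: +207 min -> 10:39
Layover: +90 min -> 12:09
Leg 2: +293 min -> 17:02
Total travel: 590 minutes = 9h 50m
Arrival: 17:02

17:02


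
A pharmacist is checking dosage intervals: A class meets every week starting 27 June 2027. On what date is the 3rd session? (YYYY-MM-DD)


First occurrence: 2027-06-27 (occurrence 1)
Each occurrence is 7 days after the previous.
Occurrence 3 is 2 weeks after the first.
2 weeks = 14 days
2027-06-27 + 14 days = 2027-07-11

2027-07-11


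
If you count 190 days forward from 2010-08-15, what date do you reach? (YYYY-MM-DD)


Start: 2010-08-15
Adding 190 days
Days remaining in August: 16
After August: 174 days still to add
September 2010: 30 days, 144 remaining
October 2010: 31 days, 113 remaining
November 2010: 30 days, 83 remaining
December 2010: 31 days, 52 remaining
Result: 2011-02-21

2011-02-21


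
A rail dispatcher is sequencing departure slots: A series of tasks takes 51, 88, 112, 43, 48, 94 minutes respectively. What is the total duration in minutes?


Durations: 51, 88, 112, 43, 48, 94
Running sum: 51
+ 88 = 139
+ 112 = 251
+ 43 = 294
+ 48 = 342
+ 94 = 436
Total duration: 436 minutes
That is 7 hours and 16 minutes

436


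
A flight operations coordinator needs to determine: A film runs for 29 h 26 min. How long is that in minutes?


Hours: 29
Minutes: 26
Convert hours to minutes: 29 x 60 = 1740
Add remaining minutes: 1740 + 26 = 1766

1766


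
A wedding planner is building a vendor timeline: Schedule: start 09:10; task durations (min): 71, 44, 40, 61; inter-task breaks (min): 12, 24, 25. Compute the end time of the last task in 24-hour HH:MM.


Start: 09:10 = 550 min from midnight
  after task 1 (71 min): 10:21
  after break (12 min): 10:33
  after task 2 (44 min): 11:17
  after break (24 min): 11:41
  after task 3 (40 min): 12:21
  after break (25 min): 12:46
  after task 4 (61 min): 13:47
Total elapsed: 277 minutes
End time: 13:47

13:47


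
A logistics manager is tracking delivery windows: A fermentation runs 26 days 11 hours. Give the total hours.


Days: 26
Extra hours: 11
Hours per day: 24
Days to hours: 26 x 24 = 624
Total: 624 + 11 = 635

635


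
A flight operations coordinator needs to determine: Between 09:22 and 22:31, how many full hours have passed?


Start: 09:22
End: 22:31
Hour difference: 22 - 9 = 13 hours
Minute difference: 31 - 22 = 9 minutes
Total minutes: 789
Complete hours: 789 / 60 = 13 (remainder 9)

13


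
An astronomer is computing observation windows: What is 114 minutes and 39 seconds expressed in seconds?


Minutes: 114
Extra seconds: 39
Seconds per minute: 60
Minutes to seconds: 114 x 60 = 6840
Total: 6840 + 39 = 6879

6879


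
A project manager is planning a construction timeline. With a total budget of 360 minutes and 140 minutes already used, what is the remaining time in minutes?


Total budget: 360 minutes
Time used: 140 minutes
Remaining: 360 - 140 = 220 minutes
Percent used: 38.9%
Percent remaining: 61.1%

220


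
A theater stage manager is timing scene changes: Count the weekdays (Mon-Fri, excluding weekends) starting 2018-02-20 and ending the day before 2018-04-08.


Start: 2018-02-20 (Tuesday)
End (exclusive): 2018-04-08 (Sunday)
Total calendar days: 47
Full weeks: 47 // 7 = 6 -> 30 weekdays
Remaining 5 days starting on Tuesday:
  Tue(w), Wed(w), Thu(w), Fri(w), Sat(-) -> 4 weekdays
Total business days: 30 + 4 = 34

34


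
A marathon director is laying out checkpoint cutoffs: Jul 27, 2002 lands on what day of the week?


Date: 2002-07-27
January 1, 2002 is a Tuesday
Day of year: 208
Offset from Jan 1: 207 days
207 mod 7 = 4
Result: Saturday

Saturday


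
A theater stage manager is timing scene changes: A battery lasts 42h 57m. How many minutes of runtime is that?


Hours: 42
Extra minutes: 57
Minutes per hour: 60
Hours to minutes: 42 x 60 = 2520
Total: 2520 + 57 = 2577

2577


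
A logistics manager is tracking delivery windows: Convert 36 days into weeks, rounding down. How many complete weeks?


Total days: 36
Days per week: 7
Division: 36 / 7 = 5 remainder 1
Complete weeks: 5
Remaining days: 1

5


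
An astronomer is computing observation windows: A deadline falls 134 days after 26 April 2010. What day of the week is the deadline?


Start: 2010-04-26 (Monday)
Step 1 - find target date: add 134 days
  2010-04-26 + 134 days = 2010-09-07
Step 2 - day of week:
  134 mod 7 = 1
  Monday + 1 days -> Tuesday
Result: Tuesday (2010-09-07)

Tuesday


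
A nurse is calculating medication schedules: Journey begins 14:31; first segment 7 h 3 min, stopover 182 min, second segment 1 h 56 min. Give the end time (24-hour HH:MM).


Depart: 14:31
Leg 1: +423 min -> 21:34
Layover: +182 min -> 00:36
Leg 2: +116 min -> 02:32
Total travel: 721 minutes = 12h 1m
Arrival: 02:32

02:32


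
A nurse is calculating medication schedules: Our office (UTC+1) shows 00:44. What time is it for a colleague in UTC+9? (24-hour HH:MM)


Local time: 00:44 at UTC+1 (offset 1h)
Target zone: UTC+9 (offset 9h)
Difference: 9 - (1) = 8 hours
Calculation: 0 + (8) = 8
Result: 08:44

08:44


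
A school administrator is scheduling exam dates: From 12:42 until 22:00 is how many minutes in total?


Start time: 12:42 = 762 minutes from midnight
End time: 22:00 = 1320 minutes from midnight
Difference: 1320 - 762 = 558 minutes
That is 9 hours and 18 minutes

558


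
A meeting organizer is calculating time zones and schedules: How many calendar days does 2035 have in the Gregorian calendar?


Year: 2035
Check leap year rules:
Divisible by 4? No
2035 is not a leap year
Days: 365

365


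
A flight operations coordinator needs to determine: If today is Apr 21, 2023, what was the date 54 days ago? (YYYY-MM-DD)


Start: 2023-04-21
Subtracting 54 days
Days already passed in April: 21
After going back through April: 33 more days to subtract
March 2023: 31 days, 2 remaining
February 2023 has 28 days, need 2
Result: 2023-02-26

2023-02-26


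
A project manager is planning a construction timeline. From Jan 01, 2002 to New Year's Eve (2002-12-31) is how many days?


Start: January 01, 2002
End: December 31, 2002
Days left in January: 30
February: 28
March: 31
April: 30
May: 31
... plus remaining months
Sum of remaining months: 334
Total: 30 + 334 = 364

364


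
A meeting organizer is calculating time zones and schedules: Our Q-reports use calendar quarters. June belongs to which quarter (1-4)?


Month: June (month 6)
Q1: January-March (months 1-3)
Q2: April-June (months 4-6)
Q3: July-September (months 7-9)
Q4: October-December (months 10-12)
Month 6 falls in Q2

2


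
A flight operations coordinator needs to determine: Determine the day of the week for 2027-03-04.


Date: 2027-03-04
January 1, 2027 is a Friday
Day of year: 63
Offset from Jan 1: 62 days
62 mod 7 = 6
Result: Thursday

Thursday


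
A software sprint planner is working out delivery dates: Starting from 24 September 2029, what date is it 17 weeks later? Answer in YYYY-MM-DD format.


Start: 2029-09-24
Weeks to add: 17
Convert to days: 17 x 7 = 119 days
Add 119 days to 2029-09-24
Result: 2030-01-21

2030-01-21


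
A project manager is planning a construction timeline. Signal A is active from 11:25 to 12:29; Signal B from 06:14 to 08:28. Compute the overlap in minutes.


Interval A: [685, 749] minutes from midnight
Interval B: [374, 508] minutes from midnight
Overlap start = max(685, 374) = 685
Overlap end = min(749, 508) = 508
End <= start, so the intervals do not overlap: 0 minutes

0


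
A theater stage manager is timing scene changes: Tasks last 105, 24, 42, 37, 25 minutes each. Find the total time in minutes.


Durations: 105, 24, 42, 37, 25
Running sum: 105
+ 24 = 129
+ 42 = 171
+ 37 = 208
+ 25 = 233
Total duration: 233 minutes
That is 3 hours and 53 minutes

233


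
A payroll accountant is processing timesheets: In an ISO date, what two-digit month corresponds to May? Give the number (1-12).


Calendar month order:
4. April
5. May <--
6. June
May is month number 5

5


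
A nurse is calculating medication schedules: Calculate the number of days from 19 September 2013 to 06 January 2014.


Start date: 2013-09-19
End date: 2014-01-06
Sep 2013: +12 days
Oct 2013: +31 days
Nov 2013: +30 days
Dec 2013: +31 days
Jan 2014: +5 days
Total: 109 days

109


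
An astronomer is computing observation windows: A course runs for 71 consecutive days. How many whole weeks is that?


Total days: 71
Days per week: 7
Division: 71 / 7 = 10 remainder 1
Complete weeks: 10
Remaining days: 1

10


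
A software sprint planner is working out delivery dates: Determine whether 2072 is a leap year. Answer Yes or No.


Year: 2072
Divisible by 4? 2072 / 4 = 518.0 -> Yes
Divisible by 100? 2072 / 100 = 20.72 -> No
Divisible by 4 but not 100, so it IS a leap year

Yes


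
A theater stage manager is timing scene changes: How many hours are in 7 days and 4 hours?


Days: 7
Extra hours: 4
Hours per day: 24
Days to hours: 7 x 24 = 168
Total: 168 + 4 = 172

172


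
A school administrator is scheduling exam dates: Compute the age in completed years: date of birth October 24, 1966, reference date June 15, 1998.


Birth: 1966-10-24
Reference: 1998-06-15
Year difference: 1998 - 1966 = 32
Has birthday (10-24) occurred by 06-15? No
Birthday not yet reached this year -> subtract 1
Age in full years: 31

31


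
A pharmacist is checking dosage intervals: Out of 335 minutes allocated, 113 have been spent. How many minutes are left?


Total budget: 335 minutes
Time used: 113 minutes
Remaining: 335 - 113 = 222 minutes
Percent used: 33.7%
Percent remaining: 66.3%

222


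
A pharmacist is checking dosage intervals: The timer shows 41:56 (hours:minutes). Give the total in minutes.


Hours: 41
Minutes: 56
Convert hours to minutes: 41 x 60 = 2460
Add remaining minutes: 2460 + 56 = 2516

2516


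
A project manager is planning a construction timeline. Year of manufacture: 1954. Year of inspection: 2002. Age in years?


Birth year: 1954
Current year: 2002
Age = current year - birth year
Age = 2002 - 1954 = 48

48


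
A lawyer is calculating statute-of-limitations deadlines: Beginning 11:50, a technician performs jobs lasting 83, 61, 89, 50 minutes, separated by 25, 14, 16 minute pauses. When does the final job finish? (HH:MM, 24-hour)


Start: 11:50 = 710 min from midnight
  after task 1 (83 min): 13:13
  after break (25 min): 13:38
  after task 2 (61 min): 14:39
  after break (14 min): 14:53
  after task 3 (89 min): 16:22
  after break (16 min): 16:38
  after task 4 (50 min): 17:28
Total elapsed: 338 minutes
End time: 17:28

17:28


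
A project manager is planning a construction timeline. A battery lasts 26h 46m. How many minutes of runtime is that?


Hours: 26
Extra minutes: 46
Minutes per hour: 60
Hours to minutes: 26 x 60 = 1560
Total: 1560 + 46 = 1606

1606


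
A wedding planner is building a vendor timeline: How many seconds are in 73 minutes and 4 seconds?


Minutes: 73
Seconds: 4
Convert minutes to seconds: 73 x 60 = 4380
Add remaining seconds: 4380 + 4 = 4384

4384


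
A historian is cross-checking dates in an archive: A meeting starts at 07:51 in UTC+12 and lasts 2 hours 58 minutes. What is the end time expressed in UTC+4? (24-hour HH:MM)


Start: 07:51 in UTC+12
Step 1 - add duration:
  minutes: 51 + 58 = 109 (carry 1h)
  hours: 7 + 2 + 1 = 10
  end in UTC+12: 10:49
Step 2 - convert UTC+12 -> UTC+4:
  offset difference: 4 - (12) = -8 hours
  10 + (-8) = 2 -> mod 24 = 2
Result: 02:49 in UTC+4

02:49


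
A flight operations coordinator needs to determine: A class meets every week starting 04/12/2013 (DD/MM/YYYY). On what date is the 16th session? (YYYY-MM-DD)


First occurrence: 2013-12-04 (occurrence 1)
Each occurrence is 7 days after the previous.
Occurrence 16 is 15 weeks after the first.
15 weeks = 105 days
2013-12-04 + 105 days = 2014-03-19

2014-03-19


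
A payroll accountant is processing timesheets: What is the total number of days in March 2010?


Month: March
Year: 2010
March is a 31-day month
Total: 31 days

31


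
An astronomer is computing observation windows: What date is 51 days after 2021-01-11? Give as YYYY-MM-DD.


Start: 2021-01-11
Adding 51 days
Days remaining in January: 20
After January: 31 days still to add
February 2021: 28 days, 3 remaining
March 2021 has 31 days, need 3
Result: 2021-03-03

2021-03-03


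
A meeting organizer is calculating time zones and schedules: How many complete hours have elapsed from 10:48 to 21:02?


Start: 10:48
End: 21:02
Hour difference: 21 - 10 = 11 hours
Minute difference: 2 - 48 = -46 minutes
Total minutes: 614
Complete hours: 614 / 60 = 10 (remainder 14)

10


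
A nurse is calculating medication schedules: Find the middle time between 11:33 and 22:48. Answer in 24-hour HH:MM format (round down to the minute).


Start time: 11:33 = 693 minutes from midnight
End time: 22:48 = 1368 minutes from midnight
Sum: 693 + 1368 = 2061
Midpoint: 2061 / 2 = 1030 minutes
Convert: 1030 / 60 = 17 hours, 10 minutes
Result: 17:10

17:10


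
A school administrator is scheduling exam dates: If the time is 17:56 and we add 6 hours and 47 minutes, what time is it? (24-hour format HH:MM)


Start time: 17:56
Adding: 6 hours 47 minutes
Minutes: 56 + 47 = 103
Minute overflow: 103 >= 60, so carry 1 hour, minutes = 43
Hours: 17 + 6 + 1 = 24
Hour wraparound: 24 mod 24 = 0
Result: 00:43

00:43


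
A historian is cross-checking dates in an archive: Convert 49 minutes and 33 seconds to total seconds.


Minutes: 49
Extra seconds: 33
Seconds per minute: 60
Minutes to seconds: 49 x 60 = 2940
Total: 2940 + 33 = 2973

2973


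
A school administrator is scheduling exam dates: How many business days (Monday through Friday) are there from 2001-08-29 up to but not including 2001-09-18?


Start: 2001-08-29 (Wednesday)
End (exclusive): 2001-09-18 (Tuesday)
Total calendar days: 20
Full weeks: 20 // 7 = 2 -> 10 weekdays
Remaining 6 days starting on Wednesday:
  Wed(w), Thu(w), Fri(w), Sat(-), Sun(-), Mon(w) -> 4 weekdays
Total business days: 10 + 4 = 14

14


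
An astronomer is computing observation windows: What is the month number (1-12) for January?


Calendar month order:
1. January <--
2. February
January is month number 1

1


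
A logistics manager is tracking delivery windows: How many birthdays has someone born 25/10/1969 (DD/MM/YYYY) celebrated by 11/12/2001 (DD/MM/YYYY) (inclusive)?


Birth: 1969-10-25
Reference: 2001-12-11
Year difference: 2001 - 1969 = 32
Has birthday (10-25) occurred by 12-11? Yes
Age in full years: 32

32


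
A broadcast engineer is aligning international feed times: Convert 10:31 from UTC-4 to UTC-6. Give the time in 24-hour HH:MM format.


Local time: 10:31 at UTC-4 (offset -4h)
Target zone: UTC-6 (offset -6h)
Difference: -6 - (-4) = -2 hours
Calculation: 10 + (-2) = 8
Result: 08:31

08:31


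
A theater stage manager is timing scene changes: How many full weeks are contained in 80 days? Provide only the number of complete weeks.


Total days: 80
Days per week: 7
Division: 80 / 7 = 11 remainder 3
Complete weeks: 11
Remaining days: 3

11


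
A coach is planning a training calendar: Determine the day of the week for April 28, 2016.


Date: 2016-04-28
January 1, 2016 is a Friday
Day of year: 119
Offset from Jan 1: 118 days
118 mod 7 = 6
Result: Thursday

Thursday


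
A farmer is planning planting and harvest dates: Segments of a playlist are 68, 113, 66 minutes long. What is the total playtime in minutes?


Durations: 68, 113, 66
Running sum: 68
+ 113 = 181
+ 66 = 247
Total duration: 247 minutes
That is 4 hours and 7 minutes

247


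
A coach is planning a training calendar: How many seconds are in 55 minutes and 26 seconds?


Minutes: 55
Extra seconds: 26
Seconds per minute: 60
Minutes to seconds: 55 x 60 = 3300
Total: 3300 + 26 = 3326

3326


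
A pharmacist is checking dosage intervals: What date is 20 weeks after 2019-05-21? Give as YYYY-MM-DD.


Start: 2019-05-21
Weeks to add: 20
Convert to days: 20 x 7 = 140 days
Add 140 days to 2019-05-21
Result: 2019-10-08

2019-10-08


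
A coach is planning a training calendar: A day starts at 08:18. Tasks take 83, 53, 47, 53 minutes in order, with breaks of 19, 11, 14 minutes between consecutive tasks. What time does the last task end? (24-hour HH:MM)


Start: 08:18 = 498 min from midnight
  after task 1 (83 min): 09:41
  after break (19 min): 10:00
  after task 2 (53 min): 10:53
  after break (11 min): 11:04
  after task 3 (47 min): 11:51
  after break (14 min): 12:05
  after task 4 (53 min): 12:58
Total elapsed: 280 minutes
End time: 12:58

12:58


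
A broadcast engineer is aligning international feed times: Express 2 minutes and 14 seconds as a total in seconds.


Minutes: 2
Seconds: 14
Convert minutes to seconds: 2 x 60 = 120
Add remaining seconds: 120 + 14 = 134

134


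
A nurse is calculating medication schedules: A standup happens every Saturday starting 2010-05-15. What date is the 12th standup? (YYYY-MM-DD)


First occurrence: 2010-05-15 (occurrence 1)
Each occurrence is 7 days after the previous.
Occurrence 12 is 11 weeks after the first.
11 weeks = 77 days
2010-05-15 + 77 days = 2010-07-31

2010-07-31


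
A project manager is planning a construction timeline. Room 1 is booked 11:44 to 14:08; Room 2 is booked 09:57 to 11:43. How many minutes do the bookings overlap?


Interval A: [704, 848] minutes from midnight
Interval B: [597, 703] minutes from midnight
Overlap start = max(704, 597) = 704
Overlap end = min(848, 703) = 703
End <= start, so the intervals do not overlap: 0 minutes

0


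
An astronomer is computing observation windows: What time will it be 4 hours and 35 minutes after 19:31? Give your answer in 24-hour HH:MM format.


Start time: 19:31
Adding: 4 hours 35 minutes
Minutes: 31 + 35 = 66
Minute overflow: 66 >= 60, so carry 1 hour, minutes = 6
Hours: 19 + 4 + 1 = 24
Hour wraparound: 24 mod 24 = 0
Result: 00:06

00:06


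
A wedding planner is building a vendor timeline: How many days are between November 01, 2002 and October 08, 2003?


Start date: 2002-11-01
End date: 2003-10-08
Nov 2002: +30 days
Dec 2002: +31 days
Jan 2003: +31 days
... (9 more months)
Total: 341 days

341


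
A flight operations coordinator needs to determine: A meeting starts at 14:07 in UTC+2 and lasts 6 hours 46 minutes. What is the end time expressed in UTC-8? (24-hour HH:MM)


Start: 14:07 in UTC+2
Step 1 - add duration:
  minutes: 7 + 46 = 53
  hours: 14 + 6 + 0 = 20
  end in UTC+2: 20:53
Step 2 - convert UTC+2 -> UTC-8:
  offset difference: -8 - (2) = -10 hours
  20 + (-10) = 10 -> mod 24 = 10
Result: 10:53 in UTC-8

10:53


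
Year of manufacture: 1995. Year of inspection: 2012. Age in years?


Birth year: 1995
Current year: 2012
Age = current year - birth year
Age = 2012 - 1995 = 17

17


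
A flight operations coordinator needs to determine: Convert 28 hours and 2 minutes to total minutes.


Hours: 28
Minutes: 2
Convert hours to minutes: 28 x 60 = 1680
Add remaining minutes: 1680 + 2 = 1682

1682


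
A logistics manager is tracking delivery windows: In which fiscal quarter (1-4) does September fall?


Month: September (month 9)
Q1: January-March (months 1-3)
Q2: April-June (months 4-6)
Q3: July-September (months 7-9)
Q4: October-December (months 10-12)
Month 9 falls in Q3

3


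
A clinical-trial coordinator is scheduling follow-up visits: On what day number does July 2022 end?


Month: July
Year: 2022
July is a 31-day month
Total: 31 days

31


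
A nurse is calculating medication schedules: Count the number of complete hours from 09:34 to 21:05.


Start: 09:34
End: 21:05
Hour difference: 21 - 9 = 12 hours
Minute difference: 5 - 34 = -29 minutes
Total minutes: 691
Complete hours: 691 / 60 = 11 (remainder 31)

11


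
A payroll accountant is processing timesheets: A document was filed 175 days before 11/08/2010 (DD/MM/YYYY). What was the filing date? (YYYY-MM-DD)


Start: 2010-08-11
Subtracting 175 days
Days already passed in August: 11
After going back through August: 164 more days to subtract
July 2010: 31 days, 133 remaining
June 2010: 30 days, 103 remaining
May 2010: 31 days, 72 remaining
April 2010: 30 days, 42 remaining
Result: 2010-02-17

2010-02-17


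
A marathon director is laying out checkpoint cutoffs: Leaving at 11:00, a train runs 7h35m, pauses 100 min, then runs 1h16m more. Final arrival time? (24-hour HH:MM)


Depart: 11:00
Leg 1: +455 min -> 18:35
Layover: +100 min -> 20:15
Leg 2: +76 min -> 21:31
Total travel: 631 minutes = 10h 31m
Arrival: 21:31

21:31


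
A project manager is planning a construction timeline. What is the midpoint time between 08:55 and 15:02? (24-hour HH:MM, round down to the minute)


Start time: 08:55 = 535 minutes from midnight
End time: 15:02 = 902 minutes from midnight
Sum: 535 + 902 = 1437
Midpoint: 1437 / 2 = 718 minutes
Convert: 718 / 60 = 11 hours, 58 minutes
Result: 11:58

11:58


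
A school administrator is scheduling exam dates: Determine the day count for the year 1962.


Year: 1962
Check leap year rules:
Divisible by 4? No
1962 is not a leap year
Days: 365

365


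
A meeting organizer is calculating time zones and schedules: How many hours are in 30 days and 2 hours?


Days: 30
Extra hours: 2
Hours per day: 24
Days to hours: 30 x 24 = 720
Total: 720 + 2 = 722

722


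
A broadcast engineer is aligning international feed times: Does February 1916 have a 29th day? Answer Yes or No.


Year: 1916
Divisible by 4? 1916 / 4 = 479.0 -> Yes
Divisible by 100? 1916 / 100 = 19.16 -> No
Divisible by 4 but not 100, so it IS a leap year

Yes


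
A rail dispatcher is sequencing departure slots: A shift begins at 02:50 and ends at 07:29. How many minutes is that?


Start time: 02:50 = 170 minutes from midnight
End time: 07:29 = 449 minutes from midnight
Difference: 449 - 170 = 279 minutes
That is 4 hours and 39 minutes

279


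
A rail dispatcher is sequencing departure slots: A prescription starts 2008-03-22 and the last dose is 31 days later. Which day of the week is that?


Start: 2008-03-22 (Saturday)
Step 1 - find target date: add 31 days
  2008-03-22 + 31 days = 2008-04-22
Step 2 - day of week:
  31 mod 7 = 3
  Saturday + 3 days -> Tuesday
Result: Tuesday (2008-04-22)

Tuesday


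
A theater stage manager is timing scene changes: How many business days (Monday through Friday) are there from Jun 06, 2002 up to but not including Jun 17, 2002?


Start: 2002-06-06 (Thursday)
End (exclusive): 2002-06-17 (Monday)
Total calendar days: 11
Full weeks: 11 // 7 = 1 -> 5 weekdays
Remaining 4 days starting on Thursday:
  Thu(w), Fri(w), Sat(-), Sun(-) -> 2 weekdays
Total business days: 5 + 2 = 7

7


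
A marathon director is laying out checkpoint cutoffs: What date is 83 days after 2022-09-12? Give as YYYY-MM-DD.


Start: 2022-09-12
Adding 83 days
Days remaining in September: 18
After September: 65 days still to add
October 2022: 31 days, 34 remaining
November 2022: 30 days, 4 remaining
December 2022 has 31 days, need 4
Result: 2022-12-04

2022-12-04


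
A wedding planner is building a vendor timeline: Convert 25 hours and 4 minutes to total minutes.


Hours: 25
Extra minutes: 4
Minutes per hour: 60
Hours to minutes: 25 x 60 = 1500
Total: 1500 + 4 = 1504

1504


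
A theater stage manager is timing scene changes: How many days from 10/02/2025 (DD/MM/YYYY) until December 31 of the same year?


Start: February 10, 2025
End: December 31, 2025
Days left in February: 18
March: 31
April: 30
May: 31
June: 30
... plus remaining months
Sum of remaining months: 306
Total: 18 + 306 = 324

324


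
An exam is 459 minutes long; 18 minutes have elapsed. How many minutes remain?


Total budget: 459 minutes
Time used: 18 minutes
Remaining: 459 - 18 = 441 minutes
Percent used: 3.9%
Percent remaining: 96.1%

441


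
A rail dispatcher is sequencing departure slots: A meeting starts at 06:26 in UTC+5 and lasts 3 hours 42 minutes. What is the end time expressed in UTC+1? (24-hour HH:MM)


Start: 06:26 in UTC+5
Step 1 - add duration:
  minutes: 26 + 42 = 68 (carry 1h)
  hours: 6 + 3 + 1 = 10
  end in UTC+5: 10:08
Step 2 - convert UTC+5 -> UTC+1:
  offset difference: 1 - (5) = -4 hours
  10 + (-4) = 6 -> mod 24 = 6
Result: 06:08 in UTC+1

06:08


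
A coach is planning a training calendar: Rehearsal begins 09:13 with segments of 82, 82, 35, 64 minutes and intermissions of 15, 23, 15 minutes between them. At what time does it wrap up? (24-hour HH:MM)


Start: 09:13 = 553 min from midnight
  after task 1 (82 min): 10:35
  after break (15 min): 10:50
  after task 2 (82 min): 12:12
  after break (23 min): 12:35
  after task 3 (35 min): 13:10
  after break (15 min): 13:25
  after task 4 (64 min): 14:29
Total elapsed: 316 minutes
End time: 14:29

14:29


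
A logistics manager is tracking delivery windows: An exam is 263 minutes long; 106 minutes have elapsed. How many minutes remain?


Total budget: 263 minutes
Time used: 106 minutes
Remaining: 263 - 106 = 157 minutes
Percent used: 40.3%
Percent remaining: 59.7%

157


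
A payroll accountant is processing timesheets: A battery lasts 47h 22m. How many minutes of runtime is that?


Hours: 47
Extra minutes: 22
Minutes per hour: 60
Hours to minutes: 47 x 60 = 2820
Total: 2820 + 22 = 2842

2842


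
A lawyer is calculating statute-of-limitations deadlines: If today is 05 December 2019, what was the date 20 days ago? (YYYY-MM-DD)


Start: 2019-12-05
Subtracting 20 days
Days already passed in December: 5
After going back through December: 15 more days to subtract
November 2019 has 30 days, need 15
Result: 2019-11-15

2019-11-15


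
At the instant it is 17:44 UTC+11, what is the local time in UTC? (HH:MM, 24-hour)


Local time: 17:44 at UTC+11 (offset 11h)
Target zone: UTC (offset 0h)
Difference: 0 - (11) = -11 hours
Calculation: 17 + (-11) = 6
Result: 06:44

06:44


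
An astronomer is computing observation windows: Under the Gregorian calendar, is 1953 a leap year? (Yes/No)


Year: 1953
Divisible by 4? 1953 / 4 = 488.25 -> No
Not divisible by 4, so NOT a leap year

No


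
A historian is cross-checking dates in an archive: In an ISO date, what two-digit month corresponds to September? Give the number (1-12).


Calendar month order:
8. August
9. September <--
10. October
September is month number 9

9


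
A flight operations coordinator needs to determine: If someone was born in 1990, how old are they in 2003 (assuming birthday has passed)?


Birth year: 1990
Current year: 2003
Age = current year - birth year
Age = 2003 - 1990 = 13

13


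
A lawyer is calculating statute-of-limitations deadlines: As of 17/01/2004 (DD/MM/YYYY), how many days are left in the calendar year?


Start: January 17, 2004
End: December 31, 2004
Days left in January: 14
February: 29
March: 31
April: 30
May: 31
... plus remaining months
Sum of remaining months: 335
Total: 14 + 335 = 349

349


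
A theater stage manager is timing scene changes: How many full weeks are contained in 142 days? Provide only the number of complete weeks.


Total days: 142
Days per week: 7
Division: 142 / 7 = 20 remainder 2
Complete weeks: 20
Remaining days: 2

20


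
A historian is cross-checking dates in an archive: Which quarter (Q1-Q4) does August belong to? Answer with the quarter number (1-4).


Month: August (month 8)
Q1: January-March (months 1-3)
Q2: April-June (months 4-6)
Q3: July-September (months 7-9)
Q4: October-December (months 10-12)
Month 8 falls in Q3

3


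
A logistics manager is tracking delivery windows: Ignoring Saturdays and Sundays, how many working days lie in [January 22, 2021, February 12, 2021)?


Start: 2021-01-22 (Friday)
End (exclusive): 2021-02-12 (Friday)
Total calendar days: 21
Full weeks: 21 // 7 = 3 -> 15 weekdays
Remaining 0 days starting on Friday:
Total business days: 15 + 0 = 15

15


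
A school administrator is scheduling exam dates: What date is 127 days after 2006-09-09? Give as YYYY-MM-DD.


Start: 2006-09-09
Adding 127 days
Days remaining in September: 21
After September: 106 days still to add
October 2006: 31 days, 75 remaining
November 2006: 30 days, 45 remaining
December 2006: 31 days, 14 remaining
January 2007 has 31 days, need 14
Result: 2007-01-14

2007-01-14


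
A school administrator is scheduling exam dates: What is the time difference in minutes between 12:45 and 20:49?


Start time: 12:45 = 765 minutes from midnight
End time: 20:49 = 1249 minutes from midnight
Difference: 1249 - 765 = 484 minutes
That is 8 hours and 4 minutes

484


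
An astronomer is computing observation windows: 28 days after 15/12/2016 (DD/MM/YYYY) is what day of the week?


Start: 2016-12-15 (Thursday)
Step 1 - find target date: add 28 days
  2016-12-15 + 28 days = 2017-01-12
Step 2 - day of week:
  28 mod 7 = 0
  Thursday + 0 days -> Thursday
Result: Thursday (2017-01-12)

Thursday


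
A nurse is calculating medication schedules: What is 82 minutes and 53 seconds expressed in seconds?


Minutes: 82
Extra seconds: 53
Seconds per minute: 60
Minutes to seconds: 82 x 60 = 4920
Total: 4920 + 53 = 4973

4973


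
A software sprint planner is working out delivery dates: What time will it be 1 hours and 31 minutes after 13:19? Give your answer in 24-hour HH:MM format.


Start time: 13:19
Adding: 1 hours 31 minutes
Minutes: 19 + 31 = 50
Hours: 13 + 1 + 0 = 14
Result: 14:50

14:50


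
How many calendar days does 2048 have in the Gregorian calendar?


Year: 2048
Check leap year rules:
Divisible by 4? Yes
Divisible by 100? No
2048 is a leap year
Days: 366

366


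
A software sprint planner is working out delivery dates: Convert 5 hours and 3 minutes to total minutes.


Hours: 5
Minutes: 3
Convert hours to minutes: 5 x 60 = 300
Add remaining minutes: 300 + 3 = 303

303


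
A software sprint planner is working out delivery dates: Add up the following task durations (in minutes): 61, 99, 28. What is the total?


Durations: 61, 99, 28
Running sum: 61
+ 99 = 160
+ 28 = 188
Total duration: 188 minutes
That is 3 hours and 8 minutes

188


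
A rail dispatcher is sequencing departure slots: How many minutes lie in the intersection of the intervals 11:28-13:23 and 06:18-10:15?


Interval A: [688, 803] minutes from midnight
Interval B: [378, 615] minutes from midnight
Overlap start = max(688, 378) = 688
Overlap end = min(803, 615) = 615
End <= start, so the intervals do not overlap: 0 minutes

0


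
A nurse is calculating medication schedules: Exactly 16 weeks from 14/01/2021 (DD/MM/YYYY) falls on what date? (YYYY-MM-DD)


Start: 2021-01-14
Weeks to add: 16
Convert to days: 16 x 7 = 112 days
Add 112 days to 2021-01-14
Result: 2021-05-06

2021-05-06


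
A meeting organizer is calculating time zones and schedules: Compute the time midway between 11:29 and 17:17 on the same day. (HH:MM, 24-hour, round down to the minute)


Start time: 11:29 = 689 minutes from midnight
End time: 17:17 = 1037 minutes from midnight
Sum: 689 + 1037 = 1726
Midpoint: 1726 / 2 = 863 minutes
Convert: 863 / 60 = 14 hours, 23 minutes
Result: 14:23

14:23


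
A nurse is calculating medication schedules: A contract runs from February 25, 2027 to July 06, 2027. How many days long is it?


Start date: 2027-02-25
End date: 2027-07-06
Feb 2027: +4 days
Mar 2027: +31 days
Apr 2027: +30 days
... (3 more months)
Total: 131 days

131


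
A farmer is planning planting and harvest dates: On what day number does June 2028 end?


Month: June
Year: 2028
June is a 30-day month
Total: 30 days

30
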